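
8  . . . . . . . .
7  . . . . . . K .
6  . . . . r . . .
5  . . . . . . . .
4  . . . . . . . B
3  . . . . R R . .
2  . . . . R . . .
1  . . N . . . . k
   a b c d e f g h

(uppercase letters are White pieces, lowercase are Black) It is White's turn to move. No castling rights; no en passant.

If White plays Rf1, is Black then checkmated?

After Rf1: black king on h1; in check: yes, from the white rook on f1.
King squares — g1: attacked by Rf1; g2: attacked by Re2; h2: attacked by Re2.
Black has no legal moves → checkmate.

yes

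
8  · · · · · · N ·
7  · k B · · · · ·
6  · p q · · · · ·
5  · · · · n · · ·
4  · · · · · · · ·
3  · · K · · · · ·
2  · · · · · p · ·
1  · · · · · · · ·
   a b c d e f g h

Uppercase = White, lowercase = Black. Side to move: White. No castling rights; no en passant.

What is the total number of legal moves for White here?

5

White to move; king on c3.
In check: yes, from the black queen on c6.
Legal moves: Kd4, Kb4, Kb3, Kd2, Kb2.
Count: 5.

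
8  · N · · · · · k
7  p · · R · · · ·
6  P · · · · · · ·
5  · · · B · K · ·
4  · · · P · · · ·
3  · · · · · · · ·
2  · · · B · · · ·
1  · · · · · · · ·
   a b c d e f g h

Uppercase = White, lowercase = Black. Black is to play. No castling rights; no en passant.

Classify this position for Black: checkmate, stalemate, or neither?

stalemate

Black to move; black king on h8.
In check: no.
King squares — g7: attacked by Rd7; h7: attacked by Rd7; g8: attacked by Bd5.
Legal moves for Black: none.
Not in check and no legal moves → stalemate.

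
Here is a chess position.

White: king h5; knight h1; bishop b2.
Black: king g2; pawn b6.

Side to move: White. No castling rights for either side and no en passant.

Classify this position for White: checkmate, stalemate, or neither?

neither

White to move; white king on h5.
In check: no.
Legal moves for White: Kh6, Kg6, Kg5, Kh4, Kg4, Bh8, Bg7, Bf6, Be5, Bd4, Bc3, Ba3, Bc1, Ba1, Ng3, Nf2.
White has 16 legal moves and is not in check → neither.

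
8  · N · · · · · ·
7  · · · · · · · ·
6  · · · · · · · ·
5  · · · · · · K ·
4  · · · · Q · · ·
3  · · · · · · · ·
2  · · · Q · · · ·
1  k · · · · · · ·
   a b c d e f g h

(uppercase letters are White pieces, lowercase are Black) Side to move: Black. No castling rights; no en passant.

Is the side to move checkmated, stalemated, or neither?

Black to move; black king on a1.
In check: no.
King squares — b1: attacked by Qe4; a2: attacked by Qd2; b2: attacked by Qd2.
Legal moves for Black: none.
Not in check and no legal moves → stalemate.

stalemate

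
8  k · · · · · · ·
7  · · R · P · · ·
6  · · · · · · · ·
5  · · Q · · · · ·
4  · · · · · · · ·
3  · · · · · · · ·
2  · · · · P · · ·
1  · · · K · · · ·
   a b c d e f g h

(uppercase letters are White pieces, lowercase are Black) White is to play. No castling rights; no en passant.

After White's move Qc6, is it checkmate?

After Qc6: black king on a8; in check: yes, from the white queen on c6.
Black has 1 legal reply: Kb8.
In check but a legal move exists → not checkmate.

no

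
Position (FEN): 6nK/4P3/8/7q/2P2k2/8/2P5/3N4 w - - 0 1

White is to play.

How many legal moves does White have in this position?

2

White to move; king on h8.
In check: yes, from the black queen on h5.
Legal moves: Kxg8, Kg7.
Count: 2.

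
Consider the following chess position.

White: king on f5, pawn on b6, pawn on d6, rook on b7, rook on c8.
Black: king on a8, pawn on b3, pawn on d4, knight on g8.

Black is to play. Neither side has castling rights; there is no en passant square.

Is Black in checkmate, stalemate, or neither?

Black to move; black king on a8.
In check: yes, from the white rook on c8.
Legal moves for Black: Kxb7.
Black is in check but has 1 legal move → neither.

neither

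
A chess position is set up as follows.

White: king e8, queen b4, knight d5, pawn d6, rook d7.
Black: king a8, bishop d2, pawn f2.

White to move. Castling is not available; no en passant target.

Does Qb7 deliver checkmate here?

yes

After Qb7: black king on a8; in check: yes, from the white queen on b7.
King squares — a7: attacked by Qb7; b7: attacked by Rd7; b8: attacked by Qb7.
Black has no legal moves → checkmate.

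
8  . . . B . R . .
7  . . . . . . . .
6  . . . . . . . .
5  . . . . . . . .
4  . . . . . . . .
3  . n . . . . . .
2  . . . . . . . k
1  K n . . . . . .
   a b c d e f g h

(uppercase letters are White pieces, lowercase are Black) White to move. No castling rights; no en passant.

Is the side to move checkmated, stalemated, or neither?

neither

White to move; white king on a1.
In check: yes, from the black knight on b3.
King squares — b1: available; a2: available; b2: available.
Legal moves for White: Kb2, Ka2, Kxb1.
White is in check but has 3 legal moves → neither.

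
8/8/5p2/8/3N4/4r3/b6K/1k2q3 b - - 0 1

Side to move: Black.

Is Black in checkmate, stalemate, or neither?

neither

Black to move; black king on b1.
In check: no.
Legal moves for Black include: Re8, Re7, Re6, Re5, Re4, Rh3+, Rg3, Rf3, Rd3, Rc3, Rb3, Ra3, Re2+, Bg8, Bf7, Be6, Bd5, Bc4, ... (list truncated; more exist).
Black has legal moves and is not in check → neither.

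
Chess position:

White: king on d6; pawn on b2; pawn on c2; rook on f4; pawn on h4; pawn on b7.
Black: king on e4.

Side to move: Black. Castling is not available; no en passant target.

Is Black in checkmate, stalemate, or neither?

Black to move; black king on e4.
In check: yes, from the white rook on f4.
King squares — d3: attacked by Pc2; e3: available; f3: attacked by Rf4; d4: attacked by Rf4; f4: available; d5: attacked by Kd6; e5: attacked by Kd6; f5: attacked by Rf4.
Legal moves for Black: Kxf4, Ke3.
Black is in check but has 2 legal moves → neither.

neither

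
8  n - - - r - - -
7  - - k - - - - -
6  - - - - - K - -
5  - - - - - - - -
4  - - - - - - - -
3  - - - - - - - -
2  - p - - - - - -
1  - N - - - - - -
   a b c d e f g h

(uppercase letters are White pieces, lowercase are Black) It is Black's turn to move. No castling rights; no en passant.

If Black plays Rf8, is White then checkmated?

After Rf8: white king on f6; in check: yes, from the black rook on f8.
White has 6 legal replies: Kg7, Ke7, Kg6, Ke6, Kg5, Ke5.
In check but a legal move exists → not checkmate.

no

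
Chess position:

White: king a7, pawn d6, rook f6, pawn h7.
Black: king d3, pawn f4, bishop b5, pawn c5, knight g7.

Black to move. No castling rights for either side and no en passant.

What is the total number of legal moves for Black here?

Black to move; king on d3.
In check: no.
Legal moves: Ne8, Ne6, Nh5, Nf5, Be8, Bd7, Bc6, Ba6, Bc4, Ba4, Ke4, Kd4, Kc4, Ke3, Kc3, Ke2, Kd2, Kc2, c4, f3.
Count: 20.

20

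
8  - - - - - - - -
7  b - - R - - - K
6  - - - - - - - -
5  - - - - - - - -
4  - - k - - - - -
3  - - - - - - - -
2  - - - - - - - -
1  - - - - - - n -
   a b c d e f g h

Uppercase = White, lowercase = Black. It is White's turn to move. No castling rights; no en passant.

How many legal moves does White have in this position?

18

White to move; king on h7.
In check: no.
Legal moves: Kh8, Kg8, Kg7, Kh6, Kg6, Rd8, Rg7, Rf7, Re7, Rc7+, Rb7, Rxa7, Rd6, Rd5, Rd4+, Rd3, Rd2, Rd1.
Count: 18.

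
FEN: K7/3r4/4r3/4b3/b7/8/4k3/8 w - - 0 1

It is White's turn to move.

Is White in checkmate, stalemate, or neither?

stalemate

White to move; white king on a8.
In check: no.
King squares — a7: attacked by Rd7; b7: attacked by Rd7; b8: attacked by Be5.
Legal moves for White: none.
Not in check and no legal moves → stalemate.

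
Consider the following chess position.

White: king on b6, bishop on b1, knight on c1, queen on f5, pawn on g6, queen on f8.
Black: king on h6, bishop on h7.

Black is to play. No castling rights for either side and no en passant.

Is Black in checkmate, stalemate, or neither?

checkmate

Black to move; black king on h6.
In check: yes, from the white queen on f8.
King squares — g5: attacked by Qf5; h5: attacked by Qf5; g6: attacked by Qf5; g7: attacked by Qf8; h7: own bishop.
Legal moves for Black: none.
In check with no legal moves → checkmate.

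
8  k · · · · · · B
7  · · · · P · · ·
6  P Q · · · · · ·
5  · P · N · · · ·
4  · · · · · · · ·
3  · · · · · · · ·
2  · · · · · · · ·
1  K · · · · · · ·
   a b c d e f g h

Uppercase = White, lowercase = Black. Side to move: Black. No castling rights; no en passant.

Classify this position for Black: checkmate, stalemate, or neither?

Black to move; black king on a8.
In check: no.
King squares — a7: attacked by Qb6; b7: attacked by Pa6; b8: attacked by Qb6.
Legal moves for Black: none.
Not in check and no legal moves → stalemate.

stalemate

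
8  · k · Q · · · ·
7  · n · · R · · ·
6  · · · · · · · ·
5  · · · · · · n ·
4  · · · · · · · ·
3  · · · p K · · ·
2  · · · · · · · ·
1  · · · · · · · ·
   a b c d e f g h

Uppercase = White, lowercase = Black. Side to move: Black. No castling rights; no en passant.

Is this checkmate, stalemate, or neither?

Black to move; black king on b8.
In check: yes, from the white queen on d8.
Legal moves for Black: Ka7, Nxd8.
Black is in check but has 2 legal moves → neither.

neither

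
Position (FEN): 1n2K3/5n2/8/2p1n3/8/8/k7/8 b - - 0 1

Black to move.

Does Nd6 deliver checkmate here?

no

After Nd6: white king on e8; in check: yes, from the black knight on d6.
White has 3 legal replies: Kf8, Kd8, Ke7.
In check but a legal move exists → not checkmate.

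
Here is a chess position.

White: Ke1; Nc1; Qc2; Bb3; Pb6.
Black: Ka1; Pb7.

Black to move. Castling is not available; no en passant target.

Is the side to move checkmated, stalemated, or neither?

Black to move; black king on a1.
In check: no.
King squares — b1: attacked by Qc2; a2: attacked by Nc1; b2: attacked by Qc2.
Legal moves for Black: none.
Not in check and no legal moves → stalemate.

stalemate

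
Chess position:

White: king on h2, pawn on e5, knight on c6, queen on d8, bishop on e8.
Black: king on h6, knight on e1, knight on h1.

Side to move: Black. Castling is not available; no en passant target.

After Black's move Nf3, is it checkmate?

After Nf3: white king on h2; in check: yes, from the black knight on f3.
White has 3 legal replies: Kh3, Kg2, Kxh1.
In check but a legal move exists → not checkmate.

no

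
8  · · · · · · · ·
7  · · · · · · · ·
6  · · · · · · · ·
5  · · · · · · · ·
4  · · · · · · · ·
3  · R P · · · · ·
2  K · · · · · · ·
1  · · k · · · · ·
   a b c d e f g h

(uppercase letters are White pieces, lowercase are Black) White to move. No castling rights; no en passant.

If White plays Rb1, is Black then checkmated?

no

After Rb1: black king on c1; in check: yes, from the white rook on b1.
Black has 2 legal replies: Kd2, Kc2.
In check but a legal move exists → not checkmate.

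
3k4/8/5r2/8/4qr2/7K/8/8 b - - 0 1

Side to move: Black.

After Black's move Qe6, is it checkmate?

After Qe6: white king on h3; in check: yes, from the black queen on e6.
White has 3 legal replies: Kg3, Kh2, Kg2.
In check but a legal move exists → not checkmate.

no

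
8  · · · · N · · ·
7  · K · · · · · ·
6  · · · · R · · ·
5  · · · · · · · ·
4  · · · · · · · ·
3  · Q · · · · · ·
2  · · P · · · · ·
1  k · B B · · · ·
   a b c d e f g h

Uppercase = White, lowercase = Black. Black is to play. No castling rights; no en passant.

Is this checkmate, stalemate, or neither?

stalemate

Black to move; black king on a1.
In check: no.
King squares — b1: attacked by Qb3; a2: attacked by Qb3; b2: attacked by Bc1.
Legal moves for Black: none.
Not in check and no legal moves → stalemate.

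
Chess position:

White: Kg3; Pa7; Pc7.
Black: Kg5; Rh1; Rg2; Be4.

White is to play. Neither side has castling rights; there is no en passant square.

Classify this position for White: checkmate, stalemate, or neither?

checkmate

White to move; white king on g3.
In check: yes, from the black rook on g2.
King squares — f2: attacked by Rg2; g2: attacked by Be4; h2: attacked by Rh1; f3: attacked by Be4; h3: attacked by Rh1; f4: attacked by Kg5; g4: attacked by Rg2; h4: attacked by Rh1.
Legal moves for White: none.
In check with no legal moves → checkmate.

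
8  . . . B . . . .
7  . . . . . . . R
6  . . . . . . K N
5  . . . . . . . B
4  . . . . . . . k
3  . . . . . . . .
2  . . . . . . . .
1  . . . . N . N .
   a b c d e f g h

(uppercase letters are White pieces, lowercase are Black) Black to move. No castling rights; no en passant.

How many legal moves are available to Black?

Black to move; king on h4.
In check: yes, from the white bishop on d8.
Legal moves: Kg3.
Count: 1.

1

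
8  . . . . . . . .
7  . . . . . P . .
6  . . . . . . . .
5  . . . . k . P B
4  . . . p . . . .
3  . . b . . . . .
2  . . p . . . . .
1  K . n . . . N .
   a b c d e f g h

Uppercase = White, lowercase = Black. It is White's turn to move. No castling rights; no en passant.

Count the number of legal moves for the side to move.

0

White to move; king on a1.
In check: yes, from the black bishop on c3.
Legal moves: none.
Count: 0.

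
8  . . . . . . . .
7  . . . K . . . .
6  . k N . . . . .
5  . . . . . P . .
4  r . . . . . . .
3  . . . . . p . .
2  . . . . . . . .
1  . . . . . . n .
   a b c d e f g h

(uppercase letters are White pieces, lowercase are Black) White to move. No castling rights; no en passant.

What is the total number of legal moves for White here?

White to move; king on d7.
In check: no.
Legal moves: Ke8, Kd8, Kc8, Ke7, Ke6, Kd6, Nd8, Nb8, Ne7, Na7, Ne5, Na5, Nd4, Nb4, f6.
Count: 15.

15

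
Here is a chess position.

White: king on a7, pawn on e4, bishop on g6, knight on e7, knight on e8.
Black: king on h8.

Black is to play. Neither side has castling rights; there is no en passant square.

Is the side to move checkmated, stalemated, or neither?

Black to move; black king on h8.
In check: no.
King squares — g7: attacked by Ne8; h7: attacked by Bg6; g8: attacked by Ne7.
Legal moves for Black: none.
Not in check and no legal moves → stalemate.

stalemate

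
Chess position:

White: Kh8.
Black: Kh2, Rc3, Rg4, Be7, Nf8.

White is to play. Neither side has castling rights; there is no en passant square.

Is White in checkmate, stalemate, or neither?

White to move; white king on h8.
In check: no.
King squares — g7: attacked by Rg4; h7: attacked by Nf8; g8: attacked by Rg4.
Legal moves for White: none.
Not in check and no legal moves → stalemate.

stalemate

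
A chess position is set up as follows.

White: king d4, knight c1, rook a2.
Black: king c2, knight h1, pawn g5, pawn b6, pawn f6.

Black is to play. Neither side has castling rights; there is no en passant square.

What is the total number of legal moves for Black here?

Black to move; king on c2.
In check: yes, from the white rook on a2.
Legal moves: Kd1, Kxc1, Kb1.
Count: 3.

3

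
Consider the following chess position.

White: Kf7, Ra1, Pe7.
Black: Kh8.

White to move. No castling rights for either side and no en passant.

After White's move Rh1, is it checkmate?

yes

After Rh1: black king on h8; in check: yes, from the white rook on h1.
King squares — g7: attacked by Kf7; h7: attacked by Rh1; g8: attacked by Kf7.
Black has no legal moves → checkmate.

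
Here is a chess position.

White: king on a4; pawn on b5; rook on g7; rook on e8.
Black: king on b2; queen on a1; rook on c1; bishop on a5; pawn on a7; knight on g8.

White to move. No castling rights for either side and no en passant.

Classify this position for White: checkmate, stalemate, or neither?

White to move; white king on a4.
In check: yes, from the black queen on a1.
King squares — a3: attacked by Qa1; b3: attacked by Kb2; b4: attacked by Ba5; a5: attacked by Qa1; b5: own pawn.
Legal moves for White: none.
In check with no legal moves → checkmate.

checkmate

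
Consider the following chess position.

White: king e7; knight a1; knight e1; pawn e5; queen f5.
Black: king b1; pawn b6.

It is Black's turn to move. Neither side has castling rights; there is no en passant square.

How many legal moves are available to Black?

Black to move; king on b1.
In check: yes, from the white queen on f5.
Legal moves: Kb2, Ka2, Kc1, Kxa1.
Count: 4.

4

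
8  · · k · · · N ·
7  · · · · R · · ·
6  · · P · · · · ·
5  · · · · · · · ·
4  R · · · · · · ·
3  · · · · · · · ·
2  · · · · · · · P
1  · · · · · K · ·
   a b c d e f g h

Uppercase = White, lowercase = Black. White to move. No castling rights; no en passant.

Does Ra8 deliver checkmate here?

yes

After Ra8: black king on c8; in check: yes, from the white rook on a8.
King squares — b7: attacked by Pc6; c7: attacked by Re7; d7: attacked by Pc6; b8: attacked by Ra8; d8: attacked by Ra8.
Black has no legal moves → checkmate.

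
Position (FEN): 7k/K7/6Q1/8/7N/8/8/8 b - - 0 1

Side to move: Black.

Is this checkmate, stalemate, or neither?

stalemate

Black to move; black king on h8.
In check: no.
King squares — g7: attacked by Qg6; h7: attacked by Qg6; g8: attacked by Qg6.
Legal moves for Black: none.
Not in check and no legal moves → stalemate.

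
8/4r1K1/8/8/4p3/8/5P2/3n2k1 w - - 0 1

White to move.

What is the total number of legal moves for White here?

White to move; king on g7.
In check: yes, from the black rook on e7.
Legal moves: Kh8, Kg8, Kf8, Kh6, Kg6, Kf6.
Count: 6.

6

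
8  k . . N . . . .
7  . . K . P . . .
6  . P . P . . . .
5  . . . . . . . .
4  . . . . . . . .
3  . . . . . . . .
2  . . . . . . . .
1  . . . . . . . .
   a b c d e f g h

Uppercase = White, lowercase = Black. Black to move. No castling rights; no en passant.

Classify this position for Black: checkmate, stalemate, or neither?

stalemate

Black to move; black king on a8.
In check: no.
King squares — a7: attacked by Pb6; b7: attacked by Kc7; b8: attacked by Kc7.
Legal moves for Black: none.
Not in check and no legal moves → stalemate.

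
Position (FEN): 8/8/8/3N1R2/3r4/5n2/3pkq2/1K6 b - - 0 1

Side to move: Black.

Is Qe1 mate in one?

After Qe1: white king on b1; in check: yes, from the black queen on e1.
White has 3 legal replies: Kc2, Kb2, Ka2.
In check but a legal move exists → not checkmate.

no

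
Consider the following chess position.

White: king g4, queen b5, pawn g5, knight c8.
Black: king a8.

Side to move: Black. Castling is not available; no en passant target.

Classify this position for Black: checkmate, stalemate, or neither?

stalemate

Black to move; black king on a8.
In check: no.
King squares — a7: attacked by Nc8; b7: attacked by Qb5; b8: attacked by Qb5.
Legal moves for Black: none.
Not in check and no legal moves → stalemate.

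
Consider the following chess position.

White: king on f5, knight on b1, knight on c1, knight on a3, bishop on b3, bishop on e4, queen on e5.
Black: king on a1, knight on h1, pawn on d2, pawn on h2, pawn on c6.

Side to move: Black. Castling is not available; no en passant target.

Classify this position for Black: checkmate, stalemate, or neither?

checkmate

Black to move; black king on a1.
In check: yes, from the white queen on e5.
King squares — b1: attacked by Na3; a2: attacked by Nc1; b2: attacked by Qe5.
Legal moves for Black: none.
In check with no legal moves → checkmate.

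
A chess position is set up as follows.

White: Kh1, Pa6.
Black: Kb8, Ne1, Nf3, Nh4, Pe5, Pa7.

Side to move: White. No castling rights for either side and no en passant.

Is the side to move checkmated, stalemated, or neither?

White to move; white king on h1.
In check: no.
King squares — g1: attacked by Nf3; g2: attacked by Ne1; h2: attacked by Nf3.
Legal moves for White: none.
Not in check and no legal moves → stalemate.

stalemate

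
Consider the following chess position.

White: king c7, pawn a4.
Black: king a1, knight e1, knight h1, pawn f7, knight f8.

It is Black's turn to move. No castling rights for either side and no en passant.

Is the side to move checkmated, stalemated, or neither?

neither

Black to move; black king on a1.
In check: no.
Legal moves for Black: Nh7, Nd7, Ng6, Ne6+, Ng3, Nf2, Nf3, Nd3, Ng2, Nc2, Kb2, Ka2, Kb1, f6, f5.
Black has 15 legal moves and is not in check → neither.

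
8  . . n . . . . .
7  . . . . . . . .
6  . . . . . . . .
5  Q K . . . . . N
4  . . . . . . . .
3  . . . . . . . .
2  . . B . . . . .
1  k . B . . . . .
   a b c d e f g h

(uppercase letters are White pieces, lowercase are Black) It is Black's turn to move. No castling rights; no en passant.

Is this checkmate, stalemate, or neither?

Black to move; black king on a1.
In check: yes, from the white queen on a5.
King squares — b1: attacked by Bc2; a2: attacked by Qa5; b2: attacked by Bc1.
Legal moves for Black: none.
In check with no legal moves → checkmate.

checkmate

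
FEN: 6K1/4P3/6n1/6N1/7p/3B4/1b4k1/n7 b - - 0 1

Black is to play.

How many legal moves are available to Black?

21

Black to move; king on g2.
In check: no.
Legal moves: Nh8, Nf8, Nxe7+, Ne5, Nf4, Kg3, Kh2, Kf2, Kh1, Kg1, Bh8, Bg7, Bf6, Be5, Bd4, Bc3, Ba3, Bc1, Nb3, Nc2, h3.
Count: 21.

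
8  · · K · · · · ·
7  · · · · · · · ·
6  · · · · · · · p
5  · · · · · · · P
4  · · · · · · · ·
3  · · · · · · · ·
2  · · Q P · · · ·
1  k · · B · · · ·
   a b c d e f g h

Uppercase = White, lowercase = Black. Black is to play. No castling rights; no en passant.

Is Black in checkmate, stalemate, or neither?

stalemate

Black to move; black king on a1.
In check: no.
King squares — b1: attacked by Qc2; a2: attacked by Qc2; b2: attacked by Qc2.
Legal moves for Black: none.
Not in check and no legal moves → stalemate.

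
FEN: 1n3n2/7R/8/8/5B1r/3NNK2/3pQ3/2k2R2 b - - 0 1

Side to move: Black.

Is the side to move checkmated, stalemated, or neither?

checkmate

Black to move; black king on c1.
In check: yes, from the white rook on f1 and the white knight on d3.
King squares — b1: attacked by Rf1; d1: attacked by Rf1; b2: attacked by Nd3; c2: attacked by Ne3; d2: own pawn.
Legal moves for Black: none.
In check with no legal moves → checkmate.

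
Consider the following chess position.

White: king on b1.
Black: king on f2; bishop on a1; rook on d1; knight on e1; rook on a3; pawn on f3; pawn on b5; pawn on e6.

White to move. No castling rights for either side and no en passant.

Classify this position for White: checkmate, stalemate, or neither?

White to move; white king on b1.
In check: yes, from the black rook on d1.
King squares — a1: attacked by Rd1; c1: attacked by Rd1; a2: attacked by Ra3; b2: attacked by Ba1; c2: attacked by Ne1.
Legal moves for White: none.
In check with no legal moves → checkmate.

checkmate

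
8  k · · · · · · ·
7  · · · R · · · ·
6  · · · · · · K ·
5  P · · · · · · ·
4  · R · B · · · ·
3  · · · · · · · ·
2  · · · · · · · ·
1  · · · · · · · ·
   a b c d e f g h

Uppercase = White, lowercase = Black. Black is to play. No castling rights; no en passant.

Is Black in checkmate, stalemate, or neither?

stalemate

Black to move; black king on a8.
In check: no.
King squares — a7: attacked by Bd4; b7: attacked by Rb4; b8: attacked by Rb4.
Legal moves for Black: none.
Not in check and no legal moves → stalemate.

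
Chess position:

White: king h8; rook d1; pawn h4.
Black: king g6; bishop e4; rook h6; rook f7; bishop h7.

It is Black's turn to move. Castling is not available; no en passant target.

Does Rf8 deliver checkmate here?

yes

After Rf8: white king on h8; in check: yes, from the black rook on f8.
King squares — g7: attacked by Kg6; h7: attacked by Kg6; g8: attacked by Bh7.
White has no legal moves → checkmate.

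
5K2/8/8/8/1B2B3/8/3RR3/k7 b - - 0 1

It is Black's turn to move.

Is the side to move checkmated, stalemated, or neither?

Black to move; black king on a1.
In check: no.
King squares — b1: attacked by Be4; a2: attacked by Rd2; b2: attacked by Rd2.
Legal moves for Black: none.
Not in check and no legal moves → stalemate.

stalemate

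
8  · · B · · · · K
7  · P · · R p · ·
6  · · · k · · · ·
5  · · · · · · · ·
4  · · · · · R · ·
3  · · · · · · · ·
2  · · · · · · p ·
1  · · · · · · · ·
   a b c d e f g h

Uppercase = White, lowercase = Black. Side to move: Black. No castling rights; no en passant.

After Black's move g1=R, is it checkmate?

no

After g1=R: white king on h8; in check: no.
White is not in check, so this cannot be checkmate.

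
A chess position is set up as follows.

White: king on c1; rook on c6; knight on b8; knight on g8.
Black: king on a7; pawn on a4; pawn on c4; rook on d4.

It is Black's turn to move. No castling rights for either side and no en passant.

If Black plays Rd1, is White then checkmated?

no

After Rd1: white king on c1; in check: yes, from the black rook on d1.
White has 3 legal replies: Kc2, Kb2, Kxd1.
In check but a legal move exists → not checkmate.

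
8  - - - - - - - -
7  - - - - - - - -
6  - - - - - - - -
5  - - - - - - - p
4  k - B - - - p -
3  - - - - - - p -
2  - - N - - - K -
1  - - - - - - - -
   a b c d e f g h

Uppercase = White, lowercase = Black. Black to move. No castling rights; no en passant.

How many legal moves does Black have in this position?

2

Black to move; king on a4.
In check: no.
Legal moves: Ka5, h4.
Count: 2.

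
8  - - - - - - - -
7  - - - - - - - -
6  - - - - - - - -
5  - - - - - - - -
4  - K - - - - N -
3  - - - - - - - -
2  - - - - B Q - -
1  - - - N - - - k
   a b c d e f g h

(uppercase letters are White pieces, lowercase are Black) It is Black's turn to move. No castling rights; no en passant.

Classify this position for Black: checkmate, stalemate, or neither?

stalemate

Black to move; black king on h1.
In check: no.
King squares — g1: attacked by Qf2; g2: attacked by Qf2; h2: attacked by Qf2.
Legal moves for Black: none.
Not in check and no legal moves → stalemate.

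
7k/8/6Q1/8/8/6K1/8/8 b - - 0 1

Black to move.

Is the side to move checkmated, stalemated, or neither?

Black to move; black king on h8.
In check: no.
King squares — g7: attacked by Qg6; h7: attacked by Qg6; g8: attacked by Qg6.
Legal moves for Black: none.
Not in check and no legal moves → stalemate.

stalemate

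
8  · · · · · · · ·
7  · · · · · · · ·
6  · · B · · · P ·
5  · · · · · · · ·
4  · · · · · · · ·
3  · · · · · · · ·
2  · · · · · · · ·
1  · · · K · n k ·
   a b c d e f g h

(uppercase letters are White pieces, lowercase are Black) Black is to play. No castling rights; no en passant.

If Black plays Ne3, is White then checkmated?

no

After Ne3: white king on d1; in check: yes, from the black knight on e3.
White has 4 legal replies: Ke2, Kd2, Ke1, Kc1.
In check but a legal move exists → not checkmate.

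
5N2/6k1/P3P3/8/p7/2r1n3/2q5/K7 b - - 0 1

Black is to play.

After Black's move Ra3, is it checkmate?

After Ra3: white king on a1; in check: yes, from the black rook on a3.
King squares — b1: attacked by Qc2; a2: attacked by Qc2; b2: attacked by Qc2.
White has no legal moves → checkmate.

yes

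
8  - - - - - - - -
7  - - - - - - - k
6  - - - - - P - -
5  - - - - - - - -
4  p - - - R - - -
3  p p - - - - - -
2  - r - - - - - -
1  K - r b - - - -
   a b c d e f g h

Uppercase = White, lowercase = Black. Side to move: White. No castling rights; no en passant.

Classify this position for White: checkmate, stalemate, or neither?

White to move; white king on a1.
In check: yes, from the black rook on c1.
King squares — b1: attacked by Rc1; a2: attacked by Rb2; b2: attacked by Pa3.
Legal moves for White: none.
In check with no legal moves → checkmate.

checkmate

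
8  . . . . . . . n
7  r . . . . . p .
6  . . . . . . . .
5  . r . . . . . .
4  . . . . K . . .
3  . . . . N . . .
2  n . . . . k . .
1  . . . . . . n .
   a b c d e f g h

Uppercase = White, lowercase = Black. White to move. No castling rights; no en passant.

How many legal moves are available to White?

White to move; king on e4.
In check: no.
Legal moves: Kf4, Kd4, Kd3, Nf5, Nd5, Ng4+, Nc4, Ng2, Nc2, Nf1, Nd1+.
Count: 11.

11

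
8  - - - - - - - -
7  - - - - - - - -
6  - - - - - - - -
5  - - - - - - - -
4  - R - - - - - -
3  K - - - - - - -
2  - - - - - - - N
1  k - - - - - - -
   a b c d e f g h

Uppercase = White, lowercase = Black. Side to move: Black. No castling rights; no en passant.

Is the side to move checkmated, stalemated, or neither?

stalemate

Black to move; black king on a1.
In check: no.
King squares — b1: attacked by Rb4; a2: attacked by Ka3; b2: attacked by Ka3.
Legal moves for Black: none.
Not in check and no legal moves → stalemate.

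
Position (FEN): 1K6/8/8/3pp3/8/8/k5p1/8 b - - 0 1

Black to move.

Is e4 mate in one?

After e4: white king on b8; in check: no.
White is not in check, so this cannot be checkmate.

no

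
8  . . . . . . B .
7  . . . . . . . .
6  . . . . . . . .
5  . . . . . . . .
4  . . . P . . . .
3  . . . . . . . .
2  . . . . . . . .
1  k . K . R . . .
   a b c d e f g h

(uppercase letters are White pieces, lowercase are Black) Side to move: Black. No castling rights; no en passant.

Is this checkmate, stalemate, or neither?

stalemate

Black to move; black king on a1.
In check: no.
King squares — b1: attacked by Kc1; a2: attacked by Bg8; b2: attacked by Kc1.
Legal moves for Black: none.
Not in check and no legal moves → stalemate.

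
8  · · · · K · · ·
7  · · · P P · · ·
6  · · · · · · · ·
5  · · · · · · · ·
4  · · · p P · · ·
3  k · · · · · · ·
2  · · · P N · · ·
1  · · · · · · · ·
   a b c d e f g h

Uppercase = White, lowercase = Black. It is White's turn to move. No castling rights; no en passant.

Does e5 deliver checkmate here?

no

After e5: black king on a3; in check: no.
Black is not in check, so this cannot be checkmate.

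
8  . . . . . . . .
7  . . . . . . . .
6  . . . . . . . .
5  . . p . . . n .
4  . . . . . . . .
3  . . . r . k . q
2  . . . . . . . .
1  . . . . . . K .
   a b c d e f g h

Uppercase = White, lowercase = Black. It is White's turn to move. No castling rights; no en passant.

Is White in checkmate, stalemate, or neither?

stalemate

White to move; white king on g1.
In check: no.
King squares — f1: attacked by Qh3; h1: attacked by Qh3; f2: attacked by Kf3; g2: attacked by Kf3; h2: attacked by Qh3.
Legal moves for White: none.
Not in check and no legal moves → stalemate.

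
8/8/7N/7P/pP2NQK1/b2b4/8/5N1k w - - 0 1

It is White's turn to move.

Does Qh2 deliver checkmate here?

After Qh2: black king on h1; in check: yes, from the white queen on h2.
King squares — g1: attacked by Qh2; g2: attacked by Qh2; h2: attacked by Nf1.
Black has no legal moves → checkmate.

yes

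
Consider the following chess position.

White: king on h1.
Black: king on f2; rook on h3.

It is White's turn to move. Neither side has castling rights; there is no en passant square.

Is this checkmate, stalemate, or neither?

White to move; white king on h1.
In check: yes, from the black rook on h3.
King squares — g1: attacked by Kf2; g2: attacked by Kf2; h2: attacked by Rh3.
Legal moves for White: none.
In check with no legal moves → checkmate.

checkmate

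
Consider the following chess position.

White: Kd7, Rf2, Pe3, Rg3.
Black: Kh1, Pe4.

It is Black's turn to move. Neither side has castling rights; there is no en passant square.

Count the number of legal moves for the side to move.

Black to move; king on h1.
In check: no.
Legal moves: none.
Count: 0.

0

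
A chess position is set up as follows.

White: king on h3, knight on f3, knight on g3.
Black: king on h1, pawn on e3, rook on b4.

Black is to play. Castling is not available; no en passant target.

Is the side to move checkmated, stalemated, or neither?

checkmate

Black to move; black king on h1.
In check: yes, from the white knight on g3.
King squares — g1: attacked by Nf3; g2: attacked by Kh3; h2: attacked by Nf3.
Legal moves for Black: none.
In check with no legal moves → checkmate.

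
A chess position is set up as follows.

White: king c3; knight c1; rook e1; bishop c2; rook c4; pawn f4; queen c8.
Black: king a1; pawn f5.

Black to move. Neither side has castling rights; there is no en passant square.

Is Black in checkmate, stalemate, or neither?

stalemate

Black to move; black king on a1.
In check: no.
King squares — b1: attacked by Bc2; a2: attacked by Nc1; b2: attacked by Kc3.
Legal moves for Black: none.
Not in check and no legal moves → stalemate.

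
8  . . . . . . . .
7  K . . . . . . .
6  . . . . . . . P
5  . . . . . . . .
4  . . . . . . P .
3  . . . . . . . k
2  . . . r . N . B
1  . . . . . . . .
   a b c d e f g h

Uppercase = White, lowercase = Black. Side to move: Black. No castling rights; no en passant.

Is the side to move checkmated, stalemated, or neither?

neither

Black to move; black king on h3.
In check: yes, from the white knight on f2.
Legal moves for Black: Kh4, Kxh2, Kg2, Rxf2.
Black is in check but has 4 legal moves → neither.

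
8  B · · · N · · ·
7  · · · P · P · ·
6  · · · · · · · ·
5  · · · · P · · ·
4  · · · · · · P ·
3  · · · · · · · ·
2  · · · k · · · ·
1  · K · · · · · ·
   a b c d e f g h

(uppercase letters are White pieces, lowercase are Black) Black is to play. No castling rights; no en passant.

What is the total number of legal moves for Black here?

Black to move; king on d2.
In check: no.
Legal moves: Ke3, Kd3, Kc3, Ke2, Ke1, Kd1.
Count: 6.

6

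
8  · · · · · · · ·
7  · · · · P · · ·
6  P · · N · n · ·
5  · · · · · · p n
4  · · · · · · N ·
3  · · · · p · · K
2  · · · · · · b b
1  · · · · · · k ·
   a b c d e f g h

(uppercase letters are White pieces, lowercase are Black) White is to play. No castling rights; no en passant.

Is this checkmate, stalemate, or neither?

checkmate

White to move; white king on h3.
In check: yes, from the black bishop on g2.
King squares — g2: attacked by Kg1; h2: attacked by Kg1; g3: attacked by Bh2; g4: own knight; h4: attacked by Pg5.
Legal moves for White: none.
In check with no legal moves → checkmate.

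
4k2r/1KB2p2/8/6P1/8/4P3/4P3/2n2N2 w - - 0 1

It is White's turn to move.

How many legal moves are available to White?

White to move; king on b7.
In check: no.
Legal moves: Bd8, Bb8, Bd6, Bb6, Be5, Ba5, Bf4, Bg3, Bh2, Kc8, Kb8, Ka8, Ka7, Kc6, Kb6, Ka6, Ng3, Nh2, Nd2, g6, e4.
Count: 21.

21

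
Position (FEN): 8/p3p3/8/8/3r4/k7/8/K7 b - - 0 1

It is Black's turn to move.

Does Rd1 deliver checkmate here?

yes

After Rd1: white king on a1; in check: yes, from the black rook on d1.
King squares — b1: attacked by Rd1; a2: attacked by Ka3; b2: attacked by Ka3.
White has no legal moves → checkmate.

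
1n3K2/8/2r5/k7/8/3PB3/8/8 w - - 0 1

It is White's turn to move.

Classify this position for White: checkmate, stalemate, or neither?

White to move; white king on f8.
In check: no.
Legal moves for White: Kg8, Ke8, Kg7, Kf7, Ke7, Ba7, Bh6, Bb6+, Bg5, Bc5, Bf4, Bd4, Bf2, Bd2+, Bg1, Bc1, d4.
White has 17 legal moves and is not in check → neither.

neither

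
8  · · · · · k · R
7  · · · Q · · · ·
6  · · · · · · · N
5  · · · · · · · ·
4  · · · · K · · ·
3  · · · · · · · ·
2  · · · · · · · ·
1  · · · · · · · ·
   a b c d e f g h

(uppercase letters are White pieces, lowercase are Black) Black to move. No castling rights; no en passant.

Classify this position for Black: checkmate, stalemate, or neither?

checkmate

Black to move; black king on f8.
In check: yes, from the white rook on h8.
King squares — e7: attacked by Qd7; f7: attacked by Nh6; g7: attacked by Qd7; e8: attacked by Qd7; g8: attacked by Nh6.
Legal moves for Black: none.
In check with no legal moves → checkmate.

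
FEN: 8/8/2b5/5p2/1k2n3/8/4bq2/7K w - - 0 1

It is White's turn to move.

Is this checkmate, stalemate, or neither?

stalemate

White to move; white king on h1.
In check: no.
King squares — g1: attacked by Qf2; g2: attacked by Qf2; h2: attacked by Qf2.
Legal moves for White: none.
Not in check and no legal moves → stalemate.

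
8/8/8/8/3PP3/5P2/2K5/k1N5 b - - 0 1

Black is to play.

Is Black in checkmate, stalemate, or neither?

stalemate

Black to move; black king on a1.
In check: no.
King squares — b1: attacked by Kc2; a2: attacked by Nc1; b2: attacked by Kc2.
Legal moves for Black: none.
Not in check and no legal moves → stalemate.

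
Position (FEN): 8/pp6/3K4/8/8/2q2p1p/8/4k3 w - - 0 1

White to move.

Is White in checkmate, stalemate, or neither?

neither

White to move; white king on d6.
In check: no.
Legal moves for White: Ke7, Kd7, Ke6, Kd5.
White has 4 legal moves and is not in check → neither.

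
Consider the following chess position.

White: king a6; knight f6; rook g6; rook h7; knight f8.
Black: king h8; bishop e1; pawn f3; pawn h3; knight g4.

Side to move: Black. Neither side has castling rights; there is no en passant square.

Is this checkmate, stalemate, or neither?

checkmate

Black to move; black king on h8.
In check: yes, from the white rook on h7.
King squares — g7: attacked by Rg6; h7: attacked by Nf6; g8: attacked by Nf6.
Legal moves for Black: none.
In check with no legal moves → checkmate.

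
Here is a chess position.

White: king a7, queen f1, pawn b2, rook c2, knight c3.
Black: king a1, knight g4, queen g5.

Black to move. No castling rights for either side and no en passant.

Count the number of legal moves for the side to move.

Black to move; king on a1.
In check: yes, from the white queen on f1.
Legal moves: Qc1.
Count: 1.

1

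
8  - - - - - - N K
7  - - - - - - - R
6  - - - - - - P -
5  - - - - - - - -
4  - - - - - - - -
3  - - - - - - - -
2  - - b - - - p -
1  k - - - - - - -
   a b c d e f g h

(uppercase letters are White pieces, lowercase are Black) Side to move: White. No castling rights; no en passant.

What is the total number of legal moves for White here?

White to move; king on h8.
In check: no.
Legal moves: Kg7, Ne7, Nh6, Nf6, Rg7, Rf7, Re7, Rd7, Rc7, Rb7, Ra7+, Rh6, Rh5, Rh4, Rh3, Rh2, Rh1+, g7.
Count: 18.

18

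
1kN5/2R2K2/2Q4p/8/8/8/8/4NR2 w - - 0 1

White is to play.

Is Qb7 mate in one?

After Qb7: black king on b8; in check: yes, from the white queen on b7.
King squares — a7: attacked by Qb7; b7: attacked by Rc7; c7: attacked by Qb7; a8: attacked by Qb7; c8: attacked by Qb7.
Black has no legal moves → checkmate.

yes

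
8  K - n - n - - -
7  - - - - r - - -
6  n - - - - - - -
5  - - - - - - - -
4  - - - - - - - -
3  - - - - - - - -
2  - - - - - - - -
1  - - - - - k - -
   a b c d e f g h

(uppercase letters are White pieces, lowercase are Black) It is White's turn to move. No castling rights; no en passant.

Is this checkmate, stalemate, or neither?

White to move; white king on a8.
In check: no.
King squares — a7: attacked by Re7; b7: attacked by Re7; b8: attacked by Na6.
Legal moves for White: none.
Not in check and no legal moves → stalemate.

stalemate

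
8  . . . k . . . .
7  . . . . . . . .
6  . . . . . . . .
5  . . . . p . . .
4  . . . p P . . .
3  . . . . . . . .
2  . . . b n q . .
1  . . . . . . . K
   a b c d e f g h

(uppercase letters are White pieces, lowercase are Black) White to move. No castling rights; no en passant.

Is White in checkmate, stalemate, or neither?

stalemate

White to move; white king on h1.
In check: no.
King squares — g1: attacked by Ne2; g2: attacked by Qf2; h2: attacked by Qf2.
Legal moves for White: none.
Not in check and no legal moves → stalemate.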